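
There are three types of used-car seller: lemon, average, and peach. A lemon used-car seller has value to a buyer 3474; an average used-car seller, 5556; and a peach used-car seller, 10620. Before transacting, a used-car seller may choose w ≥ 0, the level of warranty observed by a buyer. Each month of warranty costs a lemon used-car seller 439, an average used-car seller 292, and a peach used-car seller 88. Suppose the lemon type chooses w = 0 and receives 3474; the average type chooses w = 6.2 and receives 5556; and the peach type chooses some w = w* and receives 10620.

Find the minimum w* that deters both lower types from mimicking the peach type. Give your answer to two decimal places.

23.54

Lemon type (on-path payoff 3474) won't mimic when 3474 ≥ 10620 − 439·w*, i.e. w* ≥ 16.28.
Average type (on-path payoff 5556 − 292×6.2 = 3745.6) won't mimic when 3745.6 ≥ 10620 − 292·w*, i.e. w* ≥ 23.54.
Both must hold, so w* = max(16.28, 23.54) = 23.54. The average type's constraint binds.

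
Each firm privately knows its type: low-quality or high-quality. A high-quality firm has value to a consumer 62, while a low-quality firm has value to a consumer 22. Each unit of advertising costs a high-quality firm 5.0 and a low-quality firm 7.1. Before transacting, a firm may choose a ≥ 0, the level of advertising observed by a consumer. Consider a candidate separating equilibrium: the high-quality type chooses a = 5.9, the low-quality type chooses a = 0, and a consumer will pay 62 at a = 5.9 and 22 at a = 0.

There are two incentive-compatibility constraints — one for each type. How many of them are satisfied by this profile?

High-quality type: signal → 62 − 5.0 × 5.9 = 32.5; deviate to 0 → 22. IC holds (32.5 ≥ 22).
Low-quality type: stay at 0 → 22; mimic → 62 − 7.1 × 5.9 = 20.11. IC holds (22 ≥ 20.11).
2 of 2 constraints hold, so this is a separating equilibrium.

2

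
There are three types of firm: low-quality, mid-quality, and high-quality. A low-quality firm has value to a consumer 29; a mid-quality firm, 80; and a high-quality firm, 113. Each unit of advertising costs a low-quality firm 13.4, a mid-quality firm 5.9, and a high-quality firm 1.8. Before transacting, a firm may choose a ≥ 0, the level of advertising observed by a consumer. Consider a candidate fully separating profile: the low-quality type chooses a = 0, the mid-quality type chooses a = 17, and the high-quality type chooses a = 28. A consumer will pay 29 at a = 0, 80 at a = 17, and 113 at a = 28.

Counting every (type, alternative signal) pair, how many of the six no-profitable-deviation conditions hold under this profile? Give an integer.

Low-quality (own payoff 29): to a=17 gives 80 − 13.4×17 = -147.8 → no gain ✓; to a=28 gives 113 − 13.4×28 = -262.2 → no gain ✓.
Mid-quality (own payoff 80 − 5.9×17 = -20.3): to a=0 gives 29 → profitable ✗; to a=28 gives 113 − 5.9×28 = -52.2 → no gain ✓.
High-quality (own payoff 113 − 1.8×28 = 62.6): to a=0 gives 29 → no gain ✓; to a=17 gives 80 − 1.8×17 = 49.4 → no gain ✓.
5 of the 6 constraints hold; not an equilibrium.

5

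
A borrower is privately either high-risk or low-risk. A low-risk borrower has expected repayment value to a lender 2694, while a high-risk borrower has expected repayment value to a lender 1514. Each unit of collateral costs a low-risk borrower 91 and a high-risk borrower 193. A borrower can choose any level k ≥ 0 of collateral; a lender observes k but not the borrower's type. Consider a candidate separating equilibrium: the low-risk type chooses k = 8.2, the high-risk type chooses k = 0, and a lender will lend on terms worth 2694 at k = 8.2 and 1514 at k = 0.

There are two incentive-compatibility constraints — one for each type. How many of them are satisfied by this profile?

High-risk type: stay at 0 → 1514; mimic → 2694 − 193 × 8.2 = 1111.4. IC holds (1514 ≥ 1111.4).
Low-risk type: signal → 2694 − 91 × 8.2 = 1947.8; deviate to 0 → 1514. IC holds (1947.8 ≥ 1514).
2 of 2 constraints hold, so this is a separating equilibrium.

2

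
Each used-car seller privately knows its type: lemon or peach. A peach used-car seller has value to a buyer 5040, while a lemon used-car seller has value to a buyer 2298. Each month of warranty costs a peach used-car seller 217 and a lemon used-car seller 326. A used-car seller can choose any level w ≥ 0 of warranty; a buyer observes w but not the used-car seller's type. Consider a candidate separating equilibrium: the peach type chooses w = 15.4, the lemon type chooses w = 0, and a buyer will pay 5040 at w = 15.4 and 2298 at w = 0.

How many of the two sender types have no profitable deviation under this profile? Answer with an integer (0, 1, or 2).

1

Peach type: signal → 5040 − 217 × 15.4 = 1698.2; deviate to 0 → 2298. IC fails (1698.2 < 2298).
Lemon type: stay at 0 → 2298; mimic → 5040 − 326 × 15.4 = 19.6. IC holds (2298 ≥ 19.6).
1 of 2 constraints hold, so this profile is not an equilibrium.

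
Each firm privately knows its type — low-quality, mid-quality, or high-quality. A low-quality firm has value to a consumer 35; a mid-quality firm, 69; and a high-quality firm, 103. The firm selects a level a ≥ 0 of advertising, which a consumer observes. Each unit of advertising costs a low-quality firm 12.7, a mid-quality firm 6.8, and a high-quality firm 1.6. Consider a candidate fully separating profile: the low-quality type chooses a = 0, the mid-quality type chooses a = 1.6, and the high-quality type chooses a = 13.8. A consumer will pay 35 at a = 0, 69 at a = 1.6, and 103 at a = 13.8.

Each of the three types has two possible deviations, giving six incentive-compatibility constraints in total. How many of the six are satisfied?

Mid-quality (own payoff 69 − 6.8×1.6 = 58.12): to a=0 gives 35 → no gain ✓; to a=13.8 gives 103 − 6.8×13.8 = 9.16 → no gain ✓.
Low-quality (own payoff 35): to a=1.6 gives 69 − 12.7×1.6 = 48.68 → profitable ✗; to a=13.8 gives 103 − 12.7×13.8 = -72.26 → no gain ✓.
High-quality (own payoff 103 − 1.6×13.8 = 80.92): to a=0 gives 35 → no gain ✓; to a=1.6 gives 69 − 1.6×1.6 = 66.44 → no gain ✓.
5 of the 6 constraints hold; not an equilibrium.

5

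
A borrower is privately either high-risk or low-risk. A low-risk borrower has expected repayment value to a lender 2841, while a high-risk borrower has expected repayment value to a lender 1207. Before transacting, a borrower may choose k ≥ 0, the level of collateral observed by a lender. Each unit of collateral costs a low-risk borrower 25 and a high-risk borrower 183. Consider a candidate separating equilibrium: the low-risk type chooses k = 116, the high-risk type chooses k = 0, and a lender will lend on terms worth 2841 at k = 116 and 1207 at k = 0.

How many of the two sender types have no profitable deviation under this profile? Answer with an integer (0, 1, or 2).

1

High-risk type: stay at 0 → 1207; mimic → 2841 − 183 × 116 = -18387. IC holds (1207 ≥ -18387).
Low-risk type: signal → 2841 − 25 × 116 = -59; deviate to 0 → 1207. IC fails (-59 < 1207).
1 of 2 constraints hold, so this profile is not an equilibrium.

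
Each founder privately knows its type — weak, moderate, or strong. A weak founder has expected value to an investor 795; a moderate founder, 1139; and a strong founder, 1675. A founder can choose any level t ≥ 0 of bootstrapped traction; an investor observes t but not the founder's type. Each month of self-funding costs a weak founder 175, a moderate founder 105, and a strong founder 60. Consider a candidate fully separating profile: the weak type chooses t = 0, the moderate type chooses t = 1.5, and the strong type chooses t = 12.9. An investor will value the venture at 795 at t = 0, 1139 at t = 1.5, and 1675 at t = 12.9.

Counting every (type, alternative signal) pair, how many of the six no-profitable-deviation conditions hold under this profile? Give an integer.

4

Moderate (own payoff 1139 − 105×1.5 = 981.5): to t=0 gives 795 → no gain ✓; to t=12.9 gives 1675 − 105×12.9 = 320.5 → no gain ✓.
Weak (own payoff 795): to t=1.5 gives 1139 − 175×1.5 = 876.5 → profitable ✗; to t=12.9 gives 1675 − 175×12.9 = -582.5 → no gain ✓.
Strong (own payoff 1675 − 60×12.9 = 901): to t=0 gives 795 → no gain ✓; to t=1.5 gives 1139 − 60×1.5 = 1049 → profitable ✗.
4 of the 6 constraints hold; not an equilibrium.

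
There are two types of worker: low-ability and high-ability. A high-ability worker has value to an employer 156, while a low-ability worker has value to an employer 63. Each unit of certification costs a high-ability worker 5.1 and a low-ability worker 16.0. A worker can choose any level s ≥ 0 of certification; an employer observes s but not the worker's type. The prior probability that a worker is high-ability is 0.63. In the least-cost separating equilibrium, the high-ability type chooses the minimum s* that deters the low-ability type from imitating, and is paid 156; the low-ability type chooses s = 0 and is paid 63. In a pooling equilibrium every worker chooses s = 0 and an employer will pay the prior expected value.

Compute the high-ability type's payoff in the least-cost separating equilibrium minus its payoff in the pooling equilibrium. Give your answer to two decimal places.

4.77

Least-cost separating signal: s* solves 63 = 156 − 16.0·s*, so s* = (156 − 63)/16.0 = 5.8125.
High-ability type's separating payoff: 156 − 5.1 × s* = 156 − 5.1 × (156 − 63)/16.0 = 156 − 474.3/16.0 ≈ 126.3563.
Pooling payoff: 0.63 × 156 + 0.37 × 63 = 121.59.
Difference: 126.3563 − 121.59 = 4.7663, i.e. 4.77 to two decimal places.
The high-ability type prefers to separate.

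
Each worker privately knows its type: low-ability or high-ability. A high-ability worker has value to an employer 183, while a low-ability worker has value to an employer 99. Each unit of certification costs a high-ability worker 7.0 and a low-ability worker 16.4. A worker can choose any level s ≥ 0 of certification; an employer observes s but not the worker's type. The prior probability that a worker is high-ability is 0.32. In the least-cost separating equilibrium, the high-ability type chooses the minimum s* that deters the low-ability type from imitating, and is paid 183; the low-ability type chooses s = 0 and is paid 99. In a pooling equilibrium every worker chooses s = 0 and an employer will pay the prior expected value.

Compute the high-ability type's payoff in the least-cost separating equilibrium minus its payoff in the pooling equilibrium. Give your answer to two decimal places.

21.27

Least-cost separating signal: s* solves 99 = 183 − 16.4·s*, so s* = (183 − 99)/16.4 ≈ 5.1220.
High-ability type's separating payoff: 183 − 7.0 × s* = 183 − 7.0 × (183 − 99)/16.4 = 183 − 588/16.4 ≈ 147.1463.
Pooling payoff: 0.32 × 183 + 0.68 × 99 = 125.88.
Difference: 147.1463 − 125.88 = 21.2663, i.e. 21.27 to two decimal places.
The high-ability type prefers to separate.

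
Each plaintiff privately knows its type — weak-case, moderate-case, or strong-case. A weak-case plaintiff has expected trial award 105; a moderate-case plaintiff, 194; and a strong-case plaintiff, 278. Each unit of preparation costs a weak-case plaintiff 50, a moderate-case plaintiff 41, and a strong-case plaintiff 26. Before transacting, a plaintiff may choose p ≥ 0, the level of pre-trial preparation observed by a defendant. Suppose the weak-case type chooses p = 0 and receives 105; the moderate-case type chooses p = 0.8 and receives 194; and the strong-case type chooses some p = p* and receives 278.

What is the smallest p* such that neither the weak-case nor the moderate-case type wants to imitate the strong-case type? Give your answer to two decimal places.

Weak-case type (on-path payoff 105) won't mimic when 105 ≥ 278 − 50·p*, i.e. p* ≥ 3.46.
Moderate-case type (on-path payoff 194 − 41×0.8 = 161.2) won't mimic when 161.2 ≥ 278 − 41·p*, i.e. p* ≥ 2.85.
Both must hold, so p* = max(3.46, 2.85) = 3.46. The weak-case type's constraint binds.

3.46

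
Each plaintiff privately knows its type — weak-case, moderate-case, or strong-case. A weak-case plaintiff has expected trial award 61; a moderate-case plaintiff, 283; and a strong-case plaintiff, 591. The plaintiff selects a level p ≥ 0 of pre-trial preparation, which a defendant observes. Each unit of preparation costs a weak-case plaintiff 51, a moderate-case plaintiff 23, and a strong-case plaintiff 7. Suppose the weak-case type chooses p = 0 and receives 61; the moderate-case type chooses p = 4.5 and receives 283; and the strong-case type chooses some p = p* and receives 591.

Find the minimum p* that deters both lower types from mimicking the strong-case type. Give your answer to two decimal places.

Moderate-case type (on-path payoff 283 − 23×4.5 = 179.5) won't mimic when 179.5 ≥ 591 − 23·p*, i.e. p* ≥ 17.89.
Weak-case type (on-path payoff 61) won't mimic when 61 ≥ 591 − 51·p*, i.e. p* ≥ 10.39.
Both must hold, so p* = max(10.39, 17.89) = 17.89. The moderate-case type's constraint binds.

17.89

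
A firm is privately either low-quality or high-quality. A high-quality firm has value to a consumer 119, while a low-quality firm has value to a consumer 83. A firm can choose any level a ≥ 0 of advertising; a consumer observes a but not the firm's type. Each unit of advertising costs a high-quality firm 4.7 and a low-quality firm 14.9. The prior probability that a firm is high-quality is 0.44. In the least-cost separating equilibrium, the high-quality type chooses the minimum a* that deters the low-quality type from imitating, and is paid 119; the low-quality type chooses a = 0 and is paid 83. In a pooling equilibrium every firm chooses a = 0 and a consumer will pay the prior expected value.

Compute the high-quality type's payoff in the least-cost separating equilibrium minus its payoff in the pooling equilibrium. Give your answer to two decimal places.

8.80

Least-cost separating signal: a* solves 83 = 119 − 14.9·a*, so a* = (119 − 83)/14.9 ≈ 2.4161.
High-quality type's separating payoff: 119 − 4.7 × a* = 119 − 4.7 × (119 − 83)/14.9 = 119 − 169.2/14.9 ≈ 107.6443.
Pooling payoff: 0.44 × 119 + 0.56 × 83 = 98.84.
Difference: 107.6443 − 98.84 = 8.8043, i.e. 8.80 to two decimal places.
The high-quality type prefers to separate.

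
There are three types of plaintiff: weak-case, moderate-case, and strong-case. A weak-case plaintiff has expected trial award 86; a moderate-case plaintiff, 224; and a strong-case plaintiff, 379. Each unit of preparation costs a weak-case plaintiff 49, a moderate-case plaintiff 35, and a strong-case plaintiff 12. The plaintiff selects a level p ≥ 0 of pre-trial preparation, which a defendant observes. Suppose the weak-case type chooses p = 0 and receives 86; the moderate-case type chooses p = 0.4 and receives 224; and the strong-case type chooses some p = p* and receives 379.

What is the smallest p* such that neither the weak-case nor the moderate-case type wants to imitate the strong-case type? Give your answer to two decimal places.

5.98

Moderate-case type (on-path payoff 224 − 35×0.4 = 210) won't mimic when 210 ≥ 379 − 35·p*, i.e. p* ≥ 4.83.
Weak-case type (on-path payoff 86) won't mimic when 86 ≥ 379 − 49·p*, i.e. p* ≥ 5.98.
Both must hold, so p* = max(5.98, 4.83) = 5.98. The weak-case type's constraint binds.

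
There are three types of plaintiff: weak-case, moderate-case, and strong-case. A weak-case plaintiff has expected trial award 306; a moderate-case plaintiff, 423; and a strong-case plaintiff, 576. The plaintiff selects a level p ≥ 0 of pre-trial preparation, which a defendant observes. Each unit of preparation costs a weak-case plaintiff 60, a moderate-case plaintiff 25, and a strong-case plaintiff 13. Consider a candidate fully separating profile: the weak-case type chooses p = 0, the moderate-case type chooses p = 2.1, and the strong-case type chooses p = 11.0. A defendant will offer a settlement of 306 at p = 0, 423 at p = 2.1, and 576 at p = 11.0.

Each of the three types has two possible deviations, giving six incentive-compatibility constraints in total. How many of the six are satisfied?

6

Weak-case (own payoff 306): to p=2.1 gives 423 − 60×2.1 = 297 → no gain ✓; to p=11.0 gives 576 − 60×11.0 = -84 → no gain ✓.
Strong-case (own payoff 576 − 13×11.0 = 433): to p=0 gives 306 → no gain ✓; to p=2.1 gives 423 − 13×2.1 = 395.7 → no gain ✓.
Moderate-case (own payoff 423 − 25×2.1 = 370.5): to p=0 gives 306 → no gain ✓; to p=11.0 gives 576 − 25×11.0 = 301 → no gain ✓.
6 of the 6 constraints hold; this profile is a separating equilibrium.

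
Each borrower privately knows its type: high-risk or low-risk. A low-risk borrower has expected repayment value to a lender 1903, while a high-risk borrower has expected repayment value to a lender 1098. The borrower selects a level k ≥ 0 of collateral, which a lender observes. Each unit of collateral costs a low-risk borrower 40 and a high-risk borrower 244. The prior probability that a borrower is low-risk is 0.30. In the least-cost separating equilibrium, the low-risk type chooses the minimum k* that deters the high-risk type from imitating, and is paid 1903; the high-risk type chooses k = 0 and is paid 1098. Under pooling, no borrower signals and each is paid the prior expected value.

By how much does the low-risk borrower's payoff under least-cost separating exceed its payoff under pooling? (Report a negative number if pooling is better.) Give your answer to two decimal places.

Least-cost separating signal: k* solves 1098 = 1903 − 244·k*, so k* = (1903 − 1098)/244 ≈ 3.2992.
Low-risk type's separating payoff: 1903 − 40 × k* = 1903 − 40 × (1903 − 1098)/244 = 1903 − 32200/244 ≈ 1771.0328.
Pooling payoff: 0.30 × 1903 + 0.70 × 1098 = 1339.5.
Difference: 1771.0328 − 1339.5 = 431.5328, i.e. 431.53 to two decimal places.
The low-risk type prefers to separate.

431.53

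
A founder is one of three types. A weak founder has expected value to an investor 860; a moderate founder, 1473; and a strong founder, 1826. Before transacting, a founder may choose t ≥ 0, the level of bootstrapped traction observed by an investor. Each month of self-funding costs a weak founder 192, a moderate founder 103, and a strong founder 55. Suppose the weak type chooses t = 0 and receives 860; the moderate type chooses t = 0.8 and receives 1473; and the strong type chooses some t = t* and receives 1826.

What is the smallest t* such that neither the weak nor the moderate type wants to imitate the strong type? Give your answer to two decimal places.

5.03

Moderate type (on-path payoff 1473 − 103×0.8 = 1390.6) won't mimic when 1390.6 ≥ 1826 − 103·t*, i.e. t* ≥ 4.23.
Weak type (on-path payoff 860) won't mimic when 860 ≥ 1826 − 192·t*, i.e. t* ≥ 5.03.
Both must hold, so t* = max(5.03, 4.23) = 5.03. The weak type's constraint binds.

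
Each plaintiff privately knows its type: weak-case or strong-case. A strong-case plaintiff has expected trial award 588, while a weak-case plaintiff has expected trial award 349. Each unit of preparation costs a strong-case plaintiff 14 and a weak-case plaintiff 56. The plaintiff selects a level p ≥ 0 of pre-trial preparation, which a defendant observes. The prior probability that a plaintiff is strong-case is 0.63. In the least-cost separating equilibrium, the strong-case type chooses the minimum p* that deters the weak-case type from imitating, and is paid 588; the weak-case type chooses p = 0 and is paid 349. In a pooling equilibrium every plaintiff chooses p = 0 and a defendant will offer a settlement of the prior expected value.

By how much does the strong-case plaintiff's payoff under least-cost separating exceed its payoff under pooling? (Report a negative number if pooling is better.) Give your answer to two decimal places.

Least-cost separating signal: p* solves 349 = 588 − 56·p*, so p* = (588 − 349)/56 ≈ 4.2679.
Strong-case type's separating payoff: 588 − 14 × p* = 588 − 14 × (588 − 349)/56 = 588 − 3346/56 = 528.25.
Pooling payoff: 0.63 × 588 + 0.37 × 349 = 499.57.
Difference: 528.25 − 499.57 = 28.68.
The strong-case type prefers to separate.

28.68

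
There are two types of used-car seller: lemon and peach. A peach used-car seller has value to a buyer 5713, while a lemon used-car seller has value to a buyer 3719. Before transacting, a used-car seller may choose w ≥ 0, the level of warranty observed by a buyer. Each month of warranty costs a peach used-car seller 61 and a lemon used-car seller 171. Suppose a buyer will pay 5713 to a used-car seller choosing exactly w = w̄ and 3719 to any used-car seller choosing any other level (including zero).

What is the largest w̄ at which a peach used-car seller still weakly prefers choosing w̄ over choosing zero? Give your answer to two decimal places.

32.69

Choosing w̄ yields the peach type 5713 − 61·w̄; choosing zero yields 3719.
The peach type is indifferent at 5713 − 61·w̄ = 3719, i.e. w̄ = (5713 − 3719) / 61 ≈ 32.69.
For any w̄ above 32.69 the peach type would rather pool at zero, so separation collapses.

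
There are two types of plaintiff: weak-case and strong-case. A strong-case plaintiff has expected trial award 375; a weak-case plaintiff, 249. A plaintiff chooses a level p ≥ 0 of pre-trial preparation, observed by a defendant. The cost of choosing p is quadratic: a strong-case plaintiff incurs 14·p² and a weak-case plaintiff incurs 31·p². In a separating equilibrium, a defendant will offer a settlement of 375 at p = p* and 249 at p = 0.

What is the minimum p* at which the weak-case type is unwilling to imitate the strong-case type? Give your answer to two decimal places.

The weak-case type at p = 0 receives 249; imitating at p* yields 375 − 31·p*².
Indifference: 249 = 375 − 31·p*², so p*² = (375 − 249) / 31 ≈ 4.0645.
p* = √4.0645 ≈ 2.02.

2.02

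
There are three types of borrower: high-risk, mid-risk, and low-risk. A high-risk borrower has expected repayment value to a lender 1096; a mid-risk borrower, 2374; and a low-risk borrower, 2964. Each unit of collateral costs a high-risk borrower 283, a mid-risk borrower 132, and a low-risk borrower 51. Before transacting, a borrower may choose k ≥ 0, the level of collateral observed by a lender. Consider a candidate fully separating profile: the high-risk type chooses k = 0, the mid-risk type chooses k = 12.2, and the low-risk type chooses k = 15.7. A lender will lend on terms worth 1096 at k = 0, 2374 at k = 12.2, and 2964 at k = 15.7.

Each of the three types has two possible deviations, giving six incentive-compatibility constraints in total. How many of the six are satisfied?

Low-risk (own payoff 2964 − 51×15.7 = 2163.3): to k=0 gives 1096 → no gain ✓; to k=12.2 gives 2374 − 51×12.2 = 1751.8 → no gain ✓.
High-risk (own payoff 1096): to k=12.2 gives 2374 − 283×12.2 = -1078.6 → no gain ✓; to k=15.7 gives 2964 − 283×15.7 = -1479.1 → no gain ✓.
Mid-risk (own payoff 2374 − 132×12.2 = 763.6): to k=0 gives 1096 → profitable ✗; to k=15.7 gives 2964 − 132×15.7 = 891.6 → profitable ✗.
4 of the 6 constraints hold; not an equilibrium.

4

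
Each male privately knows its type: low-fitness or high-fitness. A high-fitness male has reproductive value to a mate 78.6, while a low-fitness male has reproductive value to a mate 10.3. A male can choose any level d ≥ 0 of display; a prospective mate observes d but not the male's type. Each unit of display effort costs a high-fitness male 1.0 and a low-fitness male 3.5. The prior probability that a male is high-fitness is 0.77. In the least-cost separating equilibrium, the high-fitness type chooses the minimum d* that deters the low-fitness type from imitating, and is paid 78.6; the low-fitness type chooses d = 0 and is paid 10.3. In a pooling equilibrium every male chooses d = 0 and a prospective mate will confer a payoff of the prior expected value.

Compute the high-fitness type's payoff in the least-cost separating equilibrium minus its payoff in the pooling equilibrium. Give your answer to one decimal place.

-3.8

Least-cost separating signal: d* solves 10.3 = 78.6 − 3.5·d*, so d* = (78.6 − 10.3)/3.5 ≈ 19.5143.
High-fitness type's separating payoff: 78.6 − 1.0 × d* = 78.6 − 1.0 × (78.6 − 10.3)/3.5 = 78.6 − 68.3/3.5 ≈ 59.086.
Pooling payoff: 0.77 × 78.6 + 0.23 × 10.3 = 62.891.
Difference: 59.086 − 62.891 = -3.805, i.e. -3.8 to one decimal place.
The high-fitness type would prefer the pooling outcome.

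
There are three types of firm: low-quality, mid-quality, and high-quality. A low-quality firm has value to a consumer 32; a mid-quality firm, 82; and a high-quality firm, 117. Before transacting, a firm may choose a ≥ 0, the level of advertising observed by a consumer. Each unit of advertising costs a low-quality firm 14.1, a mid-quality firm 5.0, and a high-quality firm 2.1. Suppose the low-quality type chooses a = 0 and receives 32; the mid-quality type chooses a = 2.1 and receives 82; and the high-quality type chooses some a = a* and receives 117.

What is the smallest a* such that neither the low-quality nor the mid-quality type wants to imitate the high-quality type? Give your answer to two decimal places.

Mid-quality type (on-path payoff 82 − 5.0×2.1 = 71.5) won't mimic when 71.5 ≥ 117 − 5.0·a*, i.e. a* ≥ 9.10.
Low-quality type (on-path payoff 32) won't mimic when 32 ≥ 117 − 14.1·a*, i.e. a* ≥ 6.03.
Both must hold, so a* = max(6.03, 9.10) = 9.10. The mid-quality type's constraint binds.

9.10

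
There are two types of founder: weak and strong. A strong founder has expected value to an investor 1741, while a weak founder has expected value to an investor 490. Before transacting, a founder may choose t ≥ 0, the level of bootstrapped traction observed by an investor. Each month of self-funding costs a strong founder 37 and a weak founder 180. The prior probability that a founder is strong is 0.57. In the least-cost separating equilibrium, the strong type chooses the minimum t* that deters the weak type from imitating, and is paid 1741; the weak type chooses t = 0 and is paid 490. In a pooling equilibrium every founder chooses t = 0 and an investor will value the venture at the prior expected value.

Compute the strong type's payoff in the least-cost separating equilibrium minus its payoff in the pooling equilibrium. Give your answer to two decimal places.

Least-cost separating signal: t* solves 490 = 1741 − 180·t*, so t* = (1741 − 490)/180 = 6.95.
Strong type's separating payoff: 1741 − 37 × t* = 1741 − 37 × (1741 − 490)/180 = 1741 − 46287/180 = 1483.85.
Pooling payoff: 0.57 × 1741 + 0.43 × 490 = 1203.07.
Difference: 1483.85 − 1203.07 = 280.78.
The strong type prefers to separate.

280.78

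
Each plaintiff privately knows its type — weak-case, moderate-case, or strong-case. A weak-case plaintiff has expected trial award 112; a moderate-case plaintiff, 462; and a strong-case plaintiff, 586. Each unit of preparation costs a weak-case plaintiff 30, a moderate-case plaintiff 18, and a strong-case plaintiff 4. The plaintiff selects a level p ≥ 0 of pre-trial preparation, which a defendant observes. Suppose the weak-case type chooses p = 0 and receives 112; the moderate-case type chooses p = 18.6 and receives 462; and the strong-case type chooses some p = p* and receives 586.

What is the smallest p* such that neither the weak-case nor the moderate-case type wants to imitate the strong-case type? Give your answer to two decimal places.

Weak-case type (on-path payoff 112) won't mimic when 112 ≥ 586 − 30·p*, i.e. p* ≥ 15.80.
Moderate-case type (on-path payoff 462 − 18×18.6 = 127.2) won't mimic when 127.2 ≥ 586 − 18·p*, i.e. p* ≥ 25.49.
Both must hold, so p* = max(15.80, 25.49) = 25.49. The moderate-case type's constraint binds.

25.49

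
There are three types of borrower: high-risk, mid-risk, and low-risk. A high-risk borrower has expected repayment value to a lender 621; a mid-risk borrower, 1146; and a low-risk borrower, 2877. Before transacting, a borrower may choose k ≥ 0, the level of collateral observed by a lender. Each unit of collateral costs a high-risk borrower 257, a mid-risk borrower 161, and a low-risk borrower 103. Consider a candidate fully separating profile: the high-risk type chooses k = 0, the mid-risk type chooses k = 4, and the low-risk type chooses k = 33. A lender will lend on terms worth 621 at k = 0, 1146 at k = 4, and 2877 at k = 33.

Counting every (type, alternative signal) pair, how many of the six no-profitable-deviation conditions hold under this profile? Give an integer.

Low-risk (own payoff 2877 − 103×33 = -522): to k=0 gives 621 → profitable ✗; to k=4 gives 1146 − 103×4 = 734 → profitable ✗.
Mid-risk (own payoff 1146 − 161×4 = 502): to k=0 gives 621 → profitable ✗; to k=33 gives 2877 − 161×33 = -2436 → no gain ✓.
High-risk (own payoff 621): to k=4 gives 1146 − 257×4 = 118 → no gain ✓; to k=33 gives 2877 − 257×33 = -5604 → no gain ✓.
3 of the 6 constraints hold; not an equilibrium.

3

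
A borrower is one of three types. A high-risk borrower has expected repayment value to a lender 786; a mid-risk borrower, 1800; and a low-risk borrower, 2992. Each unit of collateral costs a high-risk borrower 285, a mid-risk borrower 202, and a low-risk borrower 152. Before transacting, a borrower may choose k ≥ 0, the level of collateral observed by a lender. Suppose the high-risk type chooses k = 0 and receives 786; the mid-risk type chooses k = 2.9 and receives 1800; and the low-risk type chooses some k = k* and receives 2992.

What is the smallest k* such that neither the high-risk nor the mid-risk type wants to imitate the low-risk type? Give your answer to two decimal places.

8.80

High-risk type (on-path payoff 786) won't mimic when 786 ≥ 2992 − 285·k*, i.e. k* ≥ 7.74.
Mid-risk type (on-path payoff 1800 − 202×2.9 = 1214.2) won't mimic when 1214.2 ≥ 2992 − 202·k*, i.e. k* ≥ 8.80.
Both must hold, so k* = max(7.74, 8.80) = 8.80. The mid-risk type's constraint binds.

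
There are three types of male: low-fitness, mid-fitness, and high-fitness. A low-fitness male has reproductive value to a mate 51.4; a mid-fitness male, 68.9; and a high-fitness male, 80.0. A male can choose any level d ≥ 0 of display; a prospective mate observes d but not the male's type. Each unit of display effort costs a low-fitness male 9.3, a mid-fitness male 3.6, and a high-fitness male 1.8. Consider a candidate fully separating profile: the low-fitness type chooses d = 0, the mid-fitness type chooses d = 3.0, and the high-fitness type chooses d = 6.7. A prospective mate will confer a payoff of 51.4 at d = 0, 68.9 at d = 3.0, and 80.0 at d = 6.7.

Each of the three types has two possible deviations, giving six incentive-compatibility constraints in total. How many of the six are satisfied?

High-fitness (own payoff 80.0 − 1.8×6.7 = 67.94): to d=0 gives 51.4 → no gain ✓; to d=3.0 gives 68.9 − 1.8×3.0 = 63.5 → no gain ✓.
Mid-fitness (own payoff 68.9 − 3.6×3.0 = 58.1): to d=0 gives 51.4 → no gain ✓; to d=6.7 gives 80.0 − 3.6×6.7 = 55.88 → no gain ✓.
Low-fitness (own payoff 51.4): to d=3.0 gives 68.9 − 9.3×3.0 = 41 → no gain ✓; to d=6.7 gives 80.0 − 9.3×6.7 = 17.69 → no gain ✓.
6 of the 6 constraints hold; this profile is a separating equilibrium.

6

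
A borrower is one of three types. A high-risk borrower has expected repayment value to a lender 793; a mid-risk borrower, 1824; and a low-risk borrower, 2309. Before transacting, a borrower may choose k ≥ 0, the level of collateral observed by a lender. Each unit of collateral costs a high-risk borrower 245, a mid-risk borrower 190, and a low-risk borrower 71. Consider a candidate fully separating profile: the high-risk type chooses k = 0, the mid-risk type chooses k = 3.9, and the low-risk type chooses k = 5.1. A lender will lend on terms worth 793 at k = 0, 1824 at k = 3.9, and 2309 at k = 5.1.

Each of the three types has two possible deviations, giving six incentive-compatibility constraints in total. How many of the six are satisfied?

Mid-risk (own payoff 1824 − 190×3.9 = 1083): to k=0 gives 793 → no gain ✓; to k=5.1 gives 2309 − 190×5.1 = 1340 → profitable ✗.
Low-risk (own payoff 2309 − 71×5.1 = 1946.9): to k=0 gives 793 → no gain ✓; to k=3.9 gives 1824 − 71×3.9 = 1547.1 → no gain ✓.
High-risk (own payoff 793): to k=3.9 gives 1824 − 245×3.9 = 868.5 → profitable ✗; to k=5.1 gives 2309 − 245×5.1 = 1059.5 → profitable ✗.
3 of the 6 constraints hold; not an equilibrium.

3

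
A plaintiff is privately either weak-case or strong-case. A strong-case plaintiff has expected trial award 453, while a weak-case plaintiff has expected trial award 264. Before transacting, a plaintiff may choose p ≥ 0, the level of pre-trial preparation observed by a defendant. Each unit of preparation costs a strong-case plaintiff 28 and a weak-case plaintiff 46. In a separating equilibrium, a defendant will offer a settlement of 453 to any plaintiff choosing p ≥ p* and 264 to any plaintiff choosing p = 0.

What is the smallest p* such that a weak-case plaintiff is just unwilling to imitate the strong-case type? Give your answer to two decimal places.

A weak-case plaintiff choosing p = 0 receives 264.
Imitating at p* instead would pay 453 at cost 46·p*, netting 453 − 46·p*.
Indifference: 264 = 453 − 46·p*, so p* = (453 − 264) / 46 ≈ 4.11.
At p* the weak-case type's incentive constraint just binds; the strong-case type strictly prefers p* since its per-unit cost is lower.

4.11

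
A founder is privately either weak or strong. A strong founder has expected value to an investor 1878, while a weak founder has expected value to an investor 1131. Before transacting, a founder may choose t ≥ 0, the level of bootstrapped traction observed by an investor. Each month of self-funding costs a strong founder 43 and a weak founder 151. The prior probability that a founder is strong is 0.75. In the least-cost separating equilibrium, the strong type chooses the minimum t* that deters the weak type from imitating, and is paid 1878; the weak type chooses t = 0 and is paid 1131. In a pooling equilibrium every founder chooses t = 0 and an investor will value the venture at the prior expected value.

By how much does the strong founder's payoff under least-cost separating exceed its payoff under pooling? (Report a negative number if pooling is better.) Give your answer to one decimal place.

Least-cost separating signal: t* solves 1131 = 1878 − 151·t*, so t* = (1878 − 1131)/151 ≈ 4.9470.
Strong type's separating payoff: 1878 − 43 × t* = 1878 − 43 × (1878 − 1131)/151 = 1878 − 32121/151 ≈ 1665.278.
Pooling payoff: 0.75 × 1878 + 0.25 × 1131 = 1691.25.
Difference: 1665.278 − 1691.25 = -25.972, i.e. -26.0 to one decimal place.
The strong type would prefer the pooling outcome.

-26.0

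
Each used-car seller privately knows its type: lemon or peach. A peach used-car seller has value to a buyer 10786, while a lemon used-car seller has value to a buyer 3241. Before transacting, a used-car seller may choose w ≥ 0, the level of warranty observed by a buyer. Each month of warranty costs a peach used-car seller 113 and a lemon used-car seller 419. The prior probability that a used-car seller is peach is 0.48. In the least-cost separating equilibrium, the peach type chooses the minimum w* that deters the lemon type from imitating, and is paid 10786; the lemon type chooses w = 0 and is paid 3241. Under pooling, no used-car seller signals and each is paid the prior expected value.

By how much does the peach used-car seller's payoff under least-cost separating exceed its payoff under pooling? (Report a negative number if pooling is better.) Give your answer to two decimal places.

Least-cost separating signal: w* solves 3241 = 10786 − 419·w*, so w* = (10786 − 3241)/419 ≈ 18.0072.
Peach type's separating payoff: 10786 − 113 × w* = 10786 − 113 × (10786 − 3241)/419 = 10786 − 852585/419 ≈ 8751.1909.
Pooling payoff: 0.48 × 10786 + 0.52 × 3241 = 6862.6.
Difference: 8751.1909 − 6862.6 = 1888.5909, i.e. 1888.59 to two decimal places.
The peach type prefers to separate.

1888.59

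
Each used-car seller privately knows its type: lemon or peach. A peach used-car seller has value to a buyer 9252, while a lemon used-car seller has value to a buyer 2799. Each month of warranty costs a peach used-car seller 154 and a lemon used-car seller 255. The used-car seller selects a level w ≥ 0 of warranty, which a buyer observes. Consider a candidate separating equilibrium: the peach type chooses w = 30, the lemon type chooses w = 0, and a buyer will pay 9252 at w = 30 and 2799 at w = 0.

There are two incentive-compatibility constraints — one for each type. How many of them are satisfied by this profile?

Lemon type: stay at 0 → 2799; mimic → 9252 − 255 × 30 = 1602. IC holds (2799 ≥ 1602).
Peach type: signal → 9252 − 154 × 30 = 4632; deviate to 0 → 2799. IC holds (4632 ≥ 2799).
2 of 2 constraints hold, so this is a separating equilibrium.

2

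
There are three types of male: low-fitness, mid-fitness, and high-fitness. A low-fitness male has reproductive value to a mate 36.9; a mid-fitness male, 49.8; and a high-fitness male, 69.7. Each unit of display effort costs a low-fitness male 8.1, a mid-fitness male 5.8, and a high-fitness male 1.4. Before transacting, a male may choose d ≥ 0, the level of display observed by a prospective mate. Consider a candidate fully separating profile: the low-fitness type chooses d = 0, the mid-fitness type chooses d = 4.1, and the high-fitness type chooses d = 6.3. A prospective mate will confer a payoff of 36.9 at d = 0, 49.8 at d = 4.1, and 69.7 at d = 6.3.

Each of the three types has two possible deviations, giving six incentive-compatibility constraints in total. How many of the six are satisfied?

Low-fitness (own payoff 36.9): to d=4.1 gives 49.8 − 8.1×4.1 = 16.59 → no gain ✓; to d=6.3 gives 69.7 − 8.1×6.3 = 18.67 → no gain ✓.
Mid-fitness (own payoff 49.8 − 5.8×4.1 = 26.02): to d=0 gives 36.9 → profitable ✗; to d=6.3 gives 69.7 − 5.8×6.3 = 33.16 → profitable ✗.
High-fitness (own payoff 69.7 − 1.4×6.3 = 60.88): to d=0 gives 36.9 → no gain ✓; to d=4.1 gives 49.8 − 1.4×4.1 = 44.06 → no gain ✓.
4 of the 6 constraints hold; not an equilibrium.

4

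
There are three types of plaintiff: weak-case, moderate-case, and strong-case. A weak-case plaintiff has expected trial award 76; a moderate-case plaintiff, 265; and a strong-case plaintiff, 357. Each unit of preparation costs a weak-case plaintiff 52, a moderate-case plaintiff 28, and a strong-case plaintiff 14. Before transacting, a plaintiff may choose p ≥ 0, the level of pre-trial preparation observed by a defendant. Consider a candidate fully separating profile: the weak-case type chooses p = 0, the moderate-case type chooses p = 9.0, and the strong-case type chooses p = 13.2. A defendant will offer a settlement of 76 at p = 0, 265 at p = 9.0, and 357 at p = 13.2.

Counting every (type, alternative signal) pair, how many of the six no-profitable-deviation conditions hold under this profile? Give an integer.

5

Strong-case (own payoff 357 − 14×13.2 = 172.2): to p=0 gives 76 → no gain ✓; to p=9.0 gives 265 − 14×9.0 = 139 → no gain ✓.
Weak-case (own payoff 76): to p=9.0 gives 265 − 52×9.0 = -203 → no gain ✓; to p=13.2 gives 357 − 52×13.2 = -329.4 → no gain ✓.
Moderate-case (own payoff 265 − 28×9.0 = 13): to p=0 gives 76 → profitable ✗; to p=13.2 gives 357 − 28×13.2 = -12.6 → no gain ✓.
5 of the 6 constraints hold; not an equilibrium.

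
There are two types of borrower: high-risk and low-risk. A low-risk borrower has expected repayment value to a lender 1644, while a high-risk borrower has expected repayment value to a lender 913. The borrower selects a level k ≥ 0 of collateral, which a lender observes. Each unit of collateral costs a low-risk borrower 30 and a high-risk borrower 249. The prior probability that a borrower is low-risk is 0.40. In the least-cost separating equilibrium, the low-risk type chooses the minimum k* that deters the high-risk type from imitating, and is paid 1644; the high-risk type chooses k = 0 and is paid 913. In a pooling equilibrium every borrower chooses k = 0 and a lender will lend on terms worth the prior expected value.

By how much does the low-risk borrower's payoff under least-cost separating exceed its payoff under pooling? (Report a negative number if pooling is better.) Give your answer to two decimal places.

Least-cost separating signal: k* solves 913 = 1644 − 249·k*, so k* = (1644 − 913)/249 ≈ 2.9357.
Low-risk type's separating payoff: 1644 − 30 × k* = 1644 − 30 × (1644 − 913)/249 = 1644 − 21930/249 ≈ 1555.9277.
Pooling payoff: 0.40 × 1644 + 0.60 × 913 = 1205.4.
Difference: 1555.9277 − 1205.4 = 350.5277, i.e. 350.53 to two decimal places.
The low-risk type prefers to separate.

350.53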